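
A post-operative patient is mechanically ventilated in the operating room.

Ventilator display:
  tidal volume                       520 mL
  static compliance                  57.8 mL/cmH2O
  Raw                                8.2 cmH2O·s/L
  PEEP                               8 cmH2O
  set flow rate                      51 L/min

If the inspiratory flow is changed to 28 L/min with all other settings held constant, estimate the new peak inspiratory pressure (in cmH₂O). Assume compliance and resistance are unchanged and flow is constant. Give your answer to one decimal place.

20.8

Flow: 51 L/min ÷ 60 = 0.85 L/s.
New flow: 28 L/min ÷ 60 = 0.4667 L/s.
PIP = Vt/C + R·V̇ + PEEP (constant-flow equation of motion).
Only the resistive term changes: ΔPIP = R × ΔV̇ = 8.2 × (0.4667 − 0.85) = 8.2 × -0.3833 = -3.143 cmH2O.
Original PIP = 520/57.8 + 8.2×0.85 + 8 = 23.967 cmH2O; new PIP = 23.967 + (-3.143) = 20.824 cmH2O.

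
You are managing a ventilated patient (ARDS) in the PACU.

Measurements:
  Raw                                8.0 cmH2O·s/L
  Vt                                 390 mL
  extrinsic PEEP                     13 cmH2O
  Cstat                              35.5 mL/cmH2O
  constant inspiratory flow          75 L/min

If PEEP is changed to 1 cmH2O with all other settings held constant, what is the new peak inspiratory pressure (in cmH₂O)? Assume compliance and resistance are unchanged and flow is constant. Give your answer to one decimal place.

Flow: 75 L/min ÷ 60 = 1.25 L/s.
PIP = Vt/C + R·V̇ + PEEP (constant-flow equation of motion).
Only the baseline term changes: ΔPIP = ΔPEEP = 1 − 13 = -12.0 cmH2O.
Original PIP = 390/35.5 + 8.0×1.25 + 13 = 33.986 cmH2O; new PIP = 33.986 + (-12.0) = 21.986 cmH2O.

22.0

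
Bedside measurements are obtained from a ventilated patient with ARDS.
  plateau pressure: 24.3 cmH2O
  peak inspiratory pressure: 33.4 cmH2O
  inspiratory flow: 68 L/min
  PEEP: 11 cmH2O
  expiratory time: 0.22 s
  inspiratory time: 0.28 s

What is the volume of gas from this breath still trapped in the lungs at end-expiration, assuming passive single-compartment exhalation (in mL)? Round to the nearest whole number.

Flow: 68 L/min ÷ 60 = 1.1333 L/s.
Vt = flow × Ti = 1.1333 L/s × 0.28 s × 1000 mL/L = 317.32 mL.
R = (PIP − Pplat)/V̇ = (33.4 − 24.3) / 1.1333 = 9.1/1.1333 = 8.03 cmH2O·s/L.
C = Vt/(Pplat − PEEP) = 317.32 / (24.3 − 11) = 317.32/13.3 = 23.859 mL/cmH2O.
τ = R × C = 8.03 × 0.02386 L/cmH2O = 0.1916 s.
Fraction remaining = e^(−Te/τ) = e^(−0.22/0.1916) = 0.3172.
Trapped volume = 317.32 × 0.3172 = 100.65 mL.

101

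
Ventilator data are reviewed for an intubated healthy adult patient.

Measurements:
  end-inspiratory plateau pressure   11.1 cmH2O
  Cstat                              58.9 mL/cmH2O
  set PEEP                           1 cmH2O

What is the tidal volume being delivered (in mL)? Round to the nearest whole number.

Vt = Cstat × (Pplat − PEEP) = 58.9 × (11.1 − 1) = 58.9 × 10.1 = 594.89 mL.

595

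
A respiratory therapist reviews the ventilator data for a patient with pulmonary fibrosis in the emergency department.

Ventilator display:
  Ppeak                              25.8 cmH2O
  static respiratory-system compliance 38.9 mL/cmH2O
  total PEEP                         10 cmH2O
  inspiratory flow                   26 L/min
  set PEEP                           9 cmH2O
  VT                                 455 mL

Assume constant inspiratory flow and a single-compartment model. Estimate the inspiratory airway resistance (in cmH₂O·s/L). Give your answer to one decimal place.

9.5

Flow: 26 L/min ÷ 60 = 0.4333 L/s.
Total PEEP = 10 cmH2O (set 9 + intrinsic 1); this is the baseline alveolar pressure.
Equation of motion (constant flow): PIP = Vt/C + R·V̇ + PEEP.
R·V̇ = PIP − Vt/C − PEEP = 25.8 − 455/38.9 − 10 = 25.8 − 11.697 − 10 = 4.103 cmH2O.
R = 4.103 / 0.4333 = 9.469 cmH2O·s/L.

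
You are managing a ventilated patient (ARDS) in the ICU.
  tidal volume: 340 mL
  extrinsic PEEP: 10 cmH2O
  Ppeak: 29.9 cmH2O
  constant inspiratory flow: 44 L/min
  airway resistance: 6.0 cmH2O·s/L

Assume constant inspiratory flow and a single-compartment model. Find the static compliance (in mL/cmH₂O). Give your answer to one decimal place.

Flow: 44 L/min ÷ 60 = 0.7333 L/s.
Equation of motion (constant flow): PIP = Vt/C + R·V̇ + PEEP.
Vt/C = PIP − R·V̇ − PEEP = 29.9 − 6.0×0.7333 − 10 = 29.9 − 4.4 − 10 = 15.5 cmH2O.
C = Vt / 15.5 = 340 / 15.5 = 21.935 mL/cmH2O.

21.9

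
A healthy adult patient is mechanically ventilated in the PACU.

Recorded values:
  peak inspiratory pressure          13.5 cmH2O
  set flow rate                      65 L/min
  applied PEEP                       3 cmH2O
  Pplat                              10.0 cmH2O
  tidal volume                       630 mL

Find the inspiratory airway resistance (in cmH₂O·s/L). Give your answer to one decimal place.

Flow: 65 L/min ÷ 60 = 1.0833 L/s.
Raw = (PIP − Pplat) / flow = (13.5 − 10.0) / 1.0833 = 3.5 / 1.0833 = 3.231 cmH2O·s/L.

3.2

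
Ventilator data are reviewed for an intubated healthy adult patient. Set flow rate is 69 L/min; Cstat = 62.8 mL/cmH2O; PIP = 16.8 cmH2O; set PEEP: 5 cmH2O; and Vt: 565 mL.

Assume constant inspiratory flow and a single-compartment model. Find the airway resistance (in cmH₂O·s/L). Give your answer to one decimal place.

2.4

Flow: 69 L/min ÷ 60 = 1.15 L/s.
Equation of motion (constant flow): PIP = Vt/C + R·V̇ + PEEP.
R·V̇ = PIP − Vt/C − PEEP = 16.8 − 565/62.8 − 5 = 16.8 − 8.997 − 5 = 2.803 cmH2O.
R = 2.803 / 1.15 = 2.437 cmH2O·s/L.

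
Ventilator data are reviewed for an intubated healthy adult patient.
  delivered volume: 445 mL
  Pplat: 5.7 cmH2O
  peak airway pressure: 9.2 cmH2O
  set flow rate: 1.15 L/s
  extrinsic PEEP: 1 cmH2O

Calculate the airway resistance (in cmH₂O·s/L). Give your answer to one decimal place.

3.0

Raw = (PIP − Pplat) / flow = (9.2 − 5.7) / 1.15 = 3.5 / 1.15 = 3.043 cmH2O·s/L.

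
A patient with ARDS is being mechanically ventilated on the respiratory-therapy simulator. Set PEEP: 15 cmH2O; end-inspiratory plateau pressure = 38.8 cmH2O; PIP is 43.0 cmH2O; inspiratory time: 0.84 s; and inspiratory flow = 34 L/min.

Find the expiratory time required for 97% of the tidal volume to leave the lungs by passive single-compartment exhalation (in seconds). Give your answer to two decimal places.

0.52

Flow: 34 L/min ÷ 60 = 0.5667 L/s.
Vt = flow × Ti = 0.5667 L/s × 0.84 s × 1000 mL/L = 476.03 mL.
R = (PIP − Pplat)/V̇ = (43.0 − 38.8) / 0.5667 = 4.2/0.5667 = 7.411 cmH2O·s/L.
C = Vt/(Pplat − PEEP) = 476.03 / (38.8 − 15) = 476.03/23.8 = 20.001 mL/cmH2O.
τ = R × C = 7.411 × 0.02 L/cmH2O = 0.1482 s.
t = −τ·ln(1 − 0.97) = −0.1482·ln(0.03) = 0.5197 s.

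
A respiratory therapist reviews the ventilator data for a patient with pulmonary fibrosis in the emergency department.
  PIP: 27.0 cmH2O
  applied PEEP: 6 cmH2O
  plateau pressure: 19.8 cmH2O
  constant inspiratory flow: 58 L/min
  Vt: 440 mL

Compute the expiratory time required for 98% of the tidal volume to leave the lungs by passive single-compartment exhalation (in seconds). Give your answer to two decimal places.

0.93

Flow: 58 L/min ÷ 60 = 0.9667 L/s.
R = (PIP − Pplat)/V̇ = (27.0 − 19.8) / 0.9667 = 7.2/0.9667 = 7.448 cmH2O·s/L.
C = Vt/(Pplat − PEEP) = 440.0 / (19.8 − 6) = 440.0/13.8 = 31.884 mL/cmH2O.
τ = R × C = 7.448 × 0.03188 L/cmH2O = 0.2374 s.
t = −τ·ln(1 − 0.98) = −0.2374·ln(0.02) = 0.9287 s.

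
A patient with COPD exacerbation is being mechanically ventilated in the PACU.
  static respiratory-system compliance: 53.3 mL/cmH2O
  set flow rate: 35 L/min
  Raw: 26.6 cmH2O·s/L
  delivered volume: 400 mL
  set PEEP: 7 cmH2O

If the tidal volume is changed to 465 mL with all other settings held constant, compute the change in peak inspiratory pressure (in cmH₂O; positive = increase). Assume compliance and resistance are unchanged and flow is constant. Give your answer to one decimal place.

PIP = Vt/C + R·V̇ + PEEP (constant-flow equation of motion).
Only the elastic term changes: ΔPIP = ΔVt / C = (465 − 400) / 53.3 = 1.22 cmH2O.

1.2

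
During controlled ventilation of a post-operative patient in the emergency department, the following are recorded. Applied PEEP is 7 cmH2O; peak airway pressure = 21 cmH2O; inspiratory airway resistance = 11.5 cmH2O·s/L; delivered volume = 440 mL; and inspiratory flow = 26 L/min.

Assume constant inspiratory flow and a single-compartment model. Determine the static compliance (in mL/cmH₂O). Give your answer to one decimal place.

Flow: 26 L/min ÷ 60 = 0.4333 L/s.
Equation of motion (constant flow): PIP = Vt/C + R·V̇ + PEEP.
Vt/C = PIP − R·V̇ − PEEP = 21 − 11.5×0.4333 − 7 = 21 − 4.983 − 7 = 9.017 cmH2O.
C = Vt / 9.017 = 440 / 9.017 = 48.797 mL/cmH2O.

48.8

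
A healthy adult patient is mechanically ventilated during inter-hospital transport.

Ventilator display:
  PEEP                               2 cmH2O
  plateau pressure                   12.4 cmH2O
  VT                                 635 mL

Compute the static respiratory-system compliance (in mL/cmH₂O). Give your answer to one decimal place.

61.1

Cstat = Vt / (Pplat − PEEP) = 635 / (12.4 − 2) = 635 / 10.4 = 61.058 mL/cmH2O.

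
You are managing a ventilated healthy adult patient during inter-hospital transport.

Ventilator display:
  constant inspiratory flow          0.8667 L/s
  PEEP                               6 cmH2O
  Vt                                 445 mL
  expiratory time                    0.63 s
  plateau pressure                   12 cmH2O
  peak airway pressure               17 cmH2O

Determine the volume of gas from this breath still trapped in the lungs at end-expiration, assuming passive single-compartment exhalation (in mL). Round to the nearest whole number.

102

R = (PIP − Pplat)/V̇ = (17 − 12) / 0.8667 = 5.0/0.8667 = 5.769 cmH2O·s/L.
C = Vt/(Pplat − PEEP) = 445.0 / (12 − 6) = 445.0/6.0 = 74.167 mL/cmH2O.
τ = R × C = 5.769 × 0.07417 L/cmH2O = 0.4279 s.
Fraction remaining = e^(−Te/τ) = e^(−0.63/0.4279) = 0.2294.
Trapped volume = 445.0 × 0.2294 = 102.08 mL.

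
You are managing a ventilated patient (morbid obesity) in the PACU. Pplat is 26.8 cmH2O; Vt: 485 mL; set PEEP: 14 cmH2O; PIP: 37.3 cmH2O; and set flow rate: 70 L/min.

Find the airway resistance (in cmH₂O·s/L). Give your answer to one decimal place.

Flow: 70 L/min ÷ 60 = 1.1667 L/s.
Raw = (PIP − Pplat) / flow = (37.3 − 26.8) / 1.1667 = 10.5 / 1.1667 = 9.0 cmH2O·s/L.

9.0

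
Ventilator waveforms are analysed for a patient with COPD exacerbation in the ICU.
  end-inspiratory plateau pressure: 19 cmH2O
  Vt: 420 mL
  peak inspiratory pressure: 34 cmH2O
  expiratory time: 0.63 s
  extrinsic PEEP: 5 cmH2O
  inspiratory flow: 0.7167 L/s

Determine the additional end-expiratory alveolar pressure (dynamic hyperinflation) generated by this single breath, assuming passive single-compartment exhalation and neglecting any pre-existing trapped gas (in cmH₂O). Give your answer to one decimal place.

5.1

R = (PIP − Pplat)/V̇ = (34 − 19) / 0.7167 = 15.0/0.7167 = 20.929 cmH2O·s/L.
C = Vt/(Pplat − PEEP) = 420.0 / (19 − 5) = 420.0/14.0 = 30.0 mL/cmH2O.
τ = R × C = 20.929 × 0.03 L/cmH2O = 0.6279 s.
Fraction remaining = e^(−Te/τ) = e^(−0.63/0.6279) = 0.3667; trapped volume = 420.0 × 0.3667 = 154.01 mL.
Additional alveolar pressure from trapping ≈ V_trapped / C = 154.01 / 30.0 = 5.134 cmH2O.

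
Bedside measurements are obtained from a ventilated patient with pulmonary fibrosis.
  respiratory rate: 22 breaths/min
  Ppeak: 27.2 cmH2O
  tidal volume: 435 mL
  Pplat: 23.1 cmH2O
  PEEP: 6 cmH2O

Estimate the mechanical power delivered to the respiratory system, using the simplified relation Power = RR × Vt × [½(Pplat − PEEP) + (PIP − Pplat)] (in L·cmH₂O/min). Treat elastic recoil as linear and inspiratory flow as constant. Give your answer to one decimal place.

Per-breath work = Vt × [½(Pplat−PEEP) + (PIP−Pplat)] = 0.435 × [0.5×17.1 + 4.1] = 0.435 × 12.65 = 5.503 L·cmH2O.
Power = 22 × 5.503 = 121.07 L·cmH2O/min.

121.1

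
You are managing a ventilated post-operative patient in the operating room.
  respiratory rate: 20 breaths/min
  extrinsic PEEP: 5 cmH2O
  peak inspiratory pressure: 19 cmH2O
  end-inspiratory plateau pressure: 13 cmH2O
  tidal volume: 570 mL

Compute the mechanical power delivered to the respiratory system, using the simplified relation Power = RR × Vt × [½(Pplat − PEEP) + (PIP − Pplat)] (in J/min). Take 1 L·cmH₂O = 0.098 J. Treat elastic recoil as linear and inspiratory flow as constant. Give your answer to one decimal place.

11.2

Per-breath work = Vt × [½(Pplat−PEEP) + (PIP−Pplat)] = 0.570 × [0.5×8.0 + 6.0] = 0.570 × 10.0 = 5.7 L·cmH2O.
Power = 20 × 5.7 = 114.0 L·cmH2O/min.
× 0.098 J/(L·cmH2O) → 11.172 J/min.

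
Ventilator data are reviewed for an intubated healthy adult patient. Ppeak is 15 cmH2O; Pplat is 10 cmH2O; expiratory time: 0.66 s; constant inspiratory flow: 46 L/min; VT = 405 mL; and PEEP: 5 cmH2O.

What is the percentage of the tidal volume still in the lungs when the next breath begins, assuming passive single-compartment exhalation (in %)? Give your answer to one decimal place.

Flow: 46 L/min ÷ 60 = 0.7667 L/s.
R = (PIP − Pplat)/V̇ = (15 − 10) / 0.7667 = 5.0/0.7667 = 6.521 cmH2O·s/L.
C = Vt/(Pplat − PEEP) = 405.0 / (10 − 5) = 405.0/5.0 = 81.0 mL/cmH2O.
τ = R × C = 6.521 × 0.081 L/cmH2O = 0.5282 s.
Fraction remaining at end-expiration = e^(−Te/τ) = e^(−0.66/0.5282) = 0.2866 → 28.66%.

28.7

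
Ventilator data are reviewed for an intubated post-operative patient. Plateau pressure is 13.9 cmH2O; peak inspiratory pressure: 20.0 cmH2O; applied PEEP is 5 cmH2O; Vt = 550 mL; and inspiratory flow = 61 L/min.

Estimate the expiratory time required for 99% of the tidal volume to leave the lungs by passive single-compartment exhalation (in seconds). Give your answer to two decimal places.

1.71

Flow: 61 L/min ÷ 60 = 1.0167 L/s.
R = (PIP − Pplat)/V̇ = (20.0 − 13.9) / 1.0167 = 6.1/1.0167 = 6.0 cmH2O·s/L.
C = Vt/(Pplat − PEEP) = 550.0 / (13.9 − 5) = 550.0/8.9 = 61.798 mL/cmH2O.
τ = R × C = 6.0 × 0.0618 L/cmH2O = 0.3708 s.
t = −τ·ln(1 − 0.99) = −0.3708·ln(0.01) = 1.708 s.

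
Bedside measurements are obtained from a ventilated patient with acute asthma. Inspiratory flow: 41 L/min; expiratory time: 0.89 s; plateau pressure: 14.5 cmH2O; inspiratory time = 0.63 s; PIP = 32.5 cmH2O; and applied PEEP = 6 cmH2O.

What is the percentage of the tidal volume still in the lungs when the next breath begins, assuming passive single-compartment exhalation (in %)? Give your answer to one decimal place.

Flow: 41 L/min ÷ 60 = 0.6833 L/s.
Vt = flow × Ti = 0.6833 L/s × 0.63 s × 1000 mL/L = 430.48 mL.
R = (PIP − Pplat)/V̇ = (32.5 − 14.5) / 0.6833 = 18.0/0.6833 = 26.343 cmH2O·s/L.
C = Vt/(Pplat − PEEP) = 430.48 / (14.5 − 6) = 430.48/8.5 = 50.645 mL/cmH2O.
τ = R × C = 26.343 × 0.05065 L/cmH2O = 1.334 s.
Fraction remaining at end-expiration = e^(−Te/τ) = e^(−0.89/1.334) = 0.5132 → 51.32%.

51.3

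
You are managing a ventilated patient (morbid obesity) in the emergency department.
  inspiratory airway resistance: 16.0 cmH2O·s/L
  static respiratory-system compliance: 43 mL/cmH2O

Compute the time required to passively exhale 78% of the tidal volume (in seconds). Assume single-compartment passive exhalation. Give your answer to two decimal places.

τ = R × C = 16.0 × 43 mL/cmH2O = 16.0 × 0.043 L/cmH2O = 0.688 s.
Exhaled fraction f = 1 − e^(−t/τ) → t = −τ·ln(1 − f) = −0.688·ln(0.22) = 1.042 s.

1.04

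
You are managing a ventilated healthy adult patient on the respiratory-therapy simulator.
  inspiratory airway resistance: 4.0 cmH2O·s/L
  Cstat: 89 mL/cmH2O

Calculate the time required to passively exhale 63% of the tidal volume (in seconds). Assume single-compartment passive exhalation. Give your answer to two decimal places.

τ = R × C = 4.0 × 89 mL/cmH2O = 4.0 × 0.089 L/cmH2O = 0.356 s.
Exhaled fraction f = 1 − e^(−t/τ) → t = −τ·ln(1 − f) = −0.356·ln(0.37) = 0.354 s.

0.35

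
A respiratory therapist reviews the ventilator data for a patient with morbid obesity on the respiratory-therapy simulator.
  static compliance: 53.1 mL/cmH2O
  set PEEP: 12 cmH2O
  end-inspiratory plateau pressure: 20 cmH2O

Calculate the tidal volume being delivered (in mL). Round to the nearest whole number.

Vt = Cstat × (Pplat − PEEP) = 53.1 × (20 − 12) = 53.1 × 8.0 = 424.8 mL.

425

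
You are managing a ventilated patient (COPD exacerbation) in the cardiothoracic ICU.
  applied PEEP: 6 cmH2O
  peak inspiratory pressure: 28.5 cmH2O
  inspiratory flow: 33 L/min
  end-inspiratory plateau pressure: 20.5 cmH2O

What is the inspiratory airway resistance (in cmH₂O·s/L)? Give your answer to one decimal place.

14.5

Flow: 33 L/min ÷ 60 = 0.55 L/s.
Raw = (PIP − Pplat) / flow = (28.5 − 20.5) / 0.55 = 8.0 / 0.55 = 14.545 cmH2O·s/L.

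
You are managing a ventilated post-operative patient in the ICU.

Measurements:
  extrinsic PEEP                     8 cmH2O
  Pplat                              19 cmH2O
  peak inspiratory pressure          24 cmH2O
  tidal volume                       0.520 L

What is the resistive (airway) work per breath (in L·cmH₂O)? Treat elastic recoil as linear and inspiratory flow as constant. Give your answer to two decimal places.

With constant inspiratory flow the resistive pressure is constant at PIP − Pplat = 24 − 19 = 5.0 cmH2O, so resistive work = 5.0 × 0.520 = 2.6 L·cmH2O.

2.60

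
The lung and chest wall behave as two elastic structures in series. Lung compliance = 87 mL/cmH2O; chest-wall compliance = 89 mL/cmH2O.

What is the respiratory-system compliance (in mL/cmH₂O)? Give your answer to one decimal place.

44.0

Lung and chest wall are elastances in series: 1/Crs = 1/CL + 1/Ccw.
1/Crs = 1/87 + 1/89 = 0.02273.
Crs = 43.995 mL/cmH2O.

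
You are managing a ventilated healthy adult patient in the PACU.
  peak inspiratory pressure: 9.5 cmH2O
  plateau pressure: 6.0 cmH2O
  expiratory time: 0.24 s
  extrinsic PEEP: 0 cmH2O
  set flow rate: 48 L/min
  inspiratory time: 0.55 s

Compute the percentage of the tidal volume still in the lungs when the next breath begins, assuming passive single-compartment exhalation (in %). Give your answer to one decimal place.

47.3

Flow: 48 L/min ÷ 60 = 0.8 L/s.
Vt = flow × Ti = 0.8 L/s × 0.55 s × 1000 mL/L = 440.0 mL.
R = (PIP − Pplat)/V̇ = (9.5 − 6.0) / 0.8 = 3.5/0.8 = 4.375 cmH2O·s/L.
C = Vt/(Pplat − PEEP) = 440.0 / (6.0 − 0) = 440.0/6.0 = 73.333 mL/cmH2O.
τ = R × C = 4.375 × 0.07333 L/cmH2O = 0.3208 s.
Fraction remaining at end-expiration = e^(−Te/τ) = e^(−0.24/0.3208) = 0.4733 → 47.33%.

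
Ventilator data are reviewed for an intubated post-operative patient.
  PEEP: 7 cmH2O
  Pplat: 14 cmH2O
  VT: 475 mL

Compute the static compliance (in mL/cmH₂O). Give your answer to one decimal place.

Cstat = Vt / (Pplat − PEEP) = 475 / (14 − 7) = 475 / 7.0 = 67.857 mL/cmH2O.

67.9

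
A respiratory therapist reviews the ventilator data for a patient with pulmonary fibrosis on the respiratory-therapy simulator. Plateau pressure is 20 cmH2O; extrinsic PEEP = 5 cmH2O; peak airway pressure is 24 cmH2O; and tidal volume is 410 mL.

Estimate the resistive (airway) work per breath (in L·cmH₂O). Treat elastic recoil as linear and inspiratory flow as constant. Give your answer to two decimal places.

With constant inspiratory flow the resistive pressure is constant at PIP − Pplat = 24 − 20 = 4.0 cmH2O, so resistive work = 4.0 × 0.410 = 1.64 L·cmH2O.

1.64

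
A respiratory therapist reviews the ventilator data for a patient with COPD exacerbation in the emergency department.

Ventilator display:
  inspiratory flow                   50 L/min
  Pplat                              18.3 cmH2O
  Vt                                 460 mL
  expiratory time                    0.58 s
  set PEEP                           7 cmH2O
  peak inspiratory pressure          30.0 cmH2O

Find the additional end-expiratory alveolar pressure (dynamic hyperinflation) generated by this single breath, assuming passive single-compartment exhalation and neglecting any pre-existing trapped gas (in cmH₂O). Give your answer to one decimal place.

4.1

Flow: 50 L/min ÷ 60 = 0.8333 L/s.
R = (PIP − Pplat)/V̇ = (30.0 − 18.3) / 0.8333 = 11.7/0.8333 = 14.041 cmH2O·s/L.
C = Vt/(Pplat − PEEP) = 460.0 / (18.3 − 7) = 460.0/11.3 = 40.708 mL/cmH2O.
τ = R × C = 14.041 × 0.04071 L/cmH2O = 0.5716 s.
Fraction remaining = e^(−Te/τ) = e^(−0.58/0.5716) = 0.3625; trapped volume = 460.0 × 0.3625 = 166.75 mL.
Additional alveolar pressure from trapping ≈ V_trapped / C = 166.75 / 40.708 = 4.096 cmH2O.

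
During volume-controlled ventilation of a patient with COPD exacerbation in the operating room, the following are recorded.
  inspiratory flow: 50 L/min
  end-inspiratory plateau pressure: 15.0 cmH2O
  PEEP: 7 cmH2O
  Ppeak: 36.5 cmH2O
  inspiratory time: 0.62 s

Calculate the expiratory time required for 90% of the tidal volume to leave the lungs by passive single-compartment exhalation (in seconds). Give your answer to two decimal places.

3.84

Flow: 50 L/min ÷ 60 = 0.8333 L/s.
Vt = flow × Ti = 0.8333 L/s × 0.62 s × 1000 mL/L = 516.65 mL.
R = (PIP − Pplat)/V̇ = (36.5 − 15.0) / 0.8333 = 21.5/0.8333 = 25.801 cmH2O·s/L.
C = Vt/(Pplat − PEEP) = 516.65 / (15.0 − 7) = 516.65/8.0 = 64.581 mL/cmH2O.
τ = R × C = 25.801 × 0.06458 L/cmH2O = 1.666 s.
t = −τ·ln(1 − 0.90) = −1.666·ln(0.1) = 3.836 s.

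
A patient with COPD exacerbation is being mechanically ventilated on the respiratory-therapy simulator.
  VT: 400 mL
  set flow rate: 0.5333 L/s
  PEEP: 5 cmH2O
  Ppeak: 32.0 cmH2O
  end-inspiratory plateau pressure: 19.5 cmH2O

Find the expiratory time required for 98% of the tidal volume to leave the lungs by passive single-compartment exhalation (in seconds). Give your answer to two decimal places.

2.53

R = (PIP − Pplat)/V̇ = (32.0 − 19.5) / 0.5333 = 12.5/0.5333 = 23.439 cmH2O·s/L.
C = Vt/(Pplat − PEEP) = 400.0 / (19.5 − 5) = 400.0/14.5 = 27.586 mL/cmH2O.
τ = R × C = 23.439 × 0.02759 L/cmH2O = 0.6467 s.
t = −τ·ln(1 − 0.98) = −0.6467·ln(0.02) = 2.53 s.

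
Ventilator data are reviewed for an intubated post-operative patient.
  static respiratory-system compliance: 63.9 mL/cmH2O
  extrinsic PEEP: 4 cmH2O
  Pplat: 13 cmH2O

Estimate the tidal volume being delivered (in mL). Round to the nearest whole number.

575

Vt = Cstat × (Pplat − PEEP) = 63.9 × (13 − 4) = 63.9 × 9.0 = 575.1 mL.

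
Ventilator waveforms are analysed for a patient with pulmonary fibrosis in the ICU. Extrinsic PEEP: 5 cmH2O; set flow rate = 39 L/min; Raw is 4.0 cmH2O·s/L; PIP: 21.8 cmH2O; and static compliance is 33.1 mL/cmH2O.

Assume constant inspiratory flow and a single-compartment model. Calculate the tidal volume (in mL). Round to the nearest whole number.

Flow: 39 L/min ÷ 60 = 0.65 L/s.
Equation of motion (constant flow): PIP = Vt/C + R·V̇ + PEEP.
Vt/C = PIP − R·V̇ − PEEP = 21.8 − 2.6 − 5 = 14.2 cmH2O.
Vt = C × 14.2 = 33.1 × 14.2 = 470.02 mL.

470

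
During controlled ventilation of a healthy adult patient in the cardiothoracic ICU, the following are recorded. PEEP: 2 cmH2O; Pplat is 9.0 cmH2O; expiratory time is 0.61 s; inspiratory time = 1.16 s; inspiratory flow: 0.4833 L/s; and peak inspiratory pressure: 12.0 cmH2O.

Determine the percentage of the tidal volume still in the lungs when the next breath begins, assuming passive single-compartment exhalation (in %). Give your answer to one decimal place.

Vt = flow × Ti = 0.4833 L/s × 1.16 s × 1000 mL/L = 560.63 mL.
R = (PIP − Pplat)/V̇ = (12.0 − 9.0) / 0.4833 = 3.0/0.4833 = 6.207 cmH2O·s/L.
C = Vt/(Pplat − PEEP) = 560.63 / (9.0 − 2) = 560.63/7.0 = 80.09 mL/cmH2O.
τ = R × C = 6.207 × 0.08009 L/cmH2O = 0.4971 s.
Fraction remaining at end-expiration = e^(−Te/τ) = e^(−0.61/0.4971) = 0.2931 → 29.31%.

29.3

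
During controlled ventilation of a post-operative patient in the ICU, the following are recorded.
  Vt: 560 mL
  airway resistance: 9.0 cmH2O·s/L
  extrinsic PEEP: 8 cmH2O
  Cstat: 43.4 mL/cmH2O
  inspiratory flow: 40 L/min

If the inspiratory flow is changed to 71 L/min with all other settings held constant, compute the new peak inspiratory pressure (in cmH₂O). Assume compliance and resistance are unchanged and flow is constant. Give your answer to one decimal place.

Flow: 40 L/min ÷ 60 = 0.6667 L/s.
New flow: 71 L/min ÷ 60 = 1.1833 L/s.
PIP = Vt/C + R·V̇ + PEEP (constant-flow equation of motion).
Only the resistive term changes: ΔPIP = R × ΔV̇ = 9.0 × (1.1833 − 0.6667) = 9.0 × 0.5166 = 4.649 cmH2O.
Original PIP = 560/43.4 + 9.0×0.6667 + 8 = 26.904 cmH2O; new PIP = 26.904 + (4.649) = 31.553 cmH2O.

31.6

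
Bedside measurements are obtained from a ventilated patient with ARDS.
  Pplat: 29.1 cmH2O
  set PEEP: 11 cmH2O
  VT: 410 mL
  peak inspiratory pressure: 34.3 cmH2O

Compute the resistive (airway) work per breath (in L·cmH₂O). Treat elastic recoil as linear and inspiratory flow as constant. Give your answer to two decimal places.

With constant inspiratory flow the resistive pressure is constant at PIP − Pplat = 34.3 − 29.1 = 5.2 cmH2O, so resistive work = 5.2 × 0.410 = 2.132 L·cmH2O.

2.13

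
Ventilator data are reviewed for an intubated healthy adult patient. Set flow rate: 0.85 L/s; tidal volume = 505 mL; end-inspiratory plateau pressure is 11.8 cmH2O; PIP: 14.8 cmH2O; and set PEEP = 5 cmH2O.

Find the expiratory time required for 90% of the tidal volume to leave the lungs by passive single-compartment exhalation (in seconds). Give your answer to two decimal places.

R = (PIP − Pplat)/V̇ = (14.8 − 11.8) / 0.85 = 3.0/0.85 = 3.529 cmH2O·s/L.
C = Vt/(Pplat − PEEP) = 505.0 / (11.8 − 5) = 505.0/6.8 = 74.265 mL/cmH2O.
τ = R × C = 3.529 × 0.07427 L/cmH2O = 0.2621 s.
t = −τ·ln(1 − 0.90) = −0.2621·ln(0.1) = 0.6035 s.

0.60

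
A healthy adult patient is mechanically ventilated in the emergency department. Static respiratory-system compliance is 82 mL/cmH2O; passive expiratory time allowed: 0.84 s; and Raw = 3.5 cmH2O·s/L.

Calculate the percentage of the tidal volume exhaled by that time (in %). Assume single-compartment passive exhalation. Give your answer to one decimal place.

τ = R × C = 3.5 × 82 mL/cmH2O = 3.5 × 0.082 L/cmH2O = 0.287 s.
Passive exhalation: V(t)/V₀ = e^(−t/τ) = e^(−0.84/0.287) = 0.05357.
Fraction exhaled = 1 − 0.05357 = 0.9464 → 94.64%.

94.6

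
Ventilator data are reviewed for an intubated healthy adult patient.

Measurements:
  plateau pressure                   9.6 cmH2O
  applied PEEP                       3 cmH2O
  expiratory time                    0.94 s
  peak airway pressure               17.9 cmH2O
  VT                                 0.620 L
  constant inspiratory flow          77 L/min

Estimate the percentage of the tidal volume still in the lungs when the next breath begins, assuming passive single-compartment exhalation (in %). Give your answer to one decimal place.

21.3

Flow: 77 L/min ÷ 60 = 1.2833 L/s.
R = (PIP − Pplat)/V̇ = (17.9 − 9.6) / 1.2833 = 8.3/1.2833 = 6.468 cmH2O·s/L.
C = Vt/(Pplat − PEEP) = 620.0 / (9.6 − 3) = 620.0/6.6 = 93.939 mL/cmH2O.
τ = R × C = 6.468 × 0.09394 L/cmH2O = 0.6076 s.
Fraction remaining at end-expiration = e^(−Te/τ) = e^(−0.94/0.6076) = 0.2129 → 21.29%.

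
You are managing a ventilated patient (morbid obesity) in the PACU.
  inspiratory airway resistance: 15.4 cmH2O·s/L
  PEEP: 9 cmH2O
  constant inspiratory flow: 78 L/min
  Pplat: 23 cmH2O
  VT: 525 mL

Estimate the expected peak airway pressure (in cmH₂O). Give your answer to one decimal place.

43.0

Flow: 78 L/min ÷ 60 = 1.3 L/s.
PIP = Pplat + Raw × flow = 23 + 15.4 × 1.3 = 23 + 20.02 = 43.02 cmH2O.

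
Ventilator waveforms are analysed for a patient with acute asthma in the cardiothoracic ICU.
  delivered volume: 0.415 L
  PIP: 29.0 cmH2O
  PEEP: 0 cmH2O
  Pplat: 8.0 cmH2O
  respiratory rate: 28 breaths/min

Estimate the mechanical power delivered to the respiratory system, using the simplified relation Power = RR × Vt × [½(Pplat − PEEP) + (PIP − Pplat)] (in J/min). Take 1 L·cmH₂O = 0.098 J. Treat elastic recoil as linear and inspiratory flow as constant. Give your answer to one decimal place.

28.5

Per-breath work = Vt × [½(Pplat−PEEP) + (PIP−Pplat)] = 0.415 × [0.5×8.0 + 21.0] = 0.415 × 25.0 = 10.375 L·cmH2O.
Power = 28 × 10.375 = 290.5 L·cmH2O/min.
× 0.098 J/(L·cmH2O) → 28.469 J/min.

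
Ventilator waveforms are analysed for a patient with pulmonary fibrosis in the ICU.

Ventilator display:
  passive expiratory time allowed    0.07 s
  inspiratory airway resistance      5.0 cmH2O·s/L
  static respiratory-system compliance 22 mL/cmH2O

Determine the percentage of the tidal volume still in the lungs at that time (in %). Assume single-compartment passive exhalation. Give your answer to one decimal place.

52.9

τ = R × C = 5.0 × 22 mL/cmH2O = 5.0 × 0.022 L/cmH2O = 0.11 s.
Passive exhalation: V(t)/V₀ = e^(−t/τ) = e^(−0.07/0.11) = 0.5292.
Fraction remaining = 0.5292 → 52.92%.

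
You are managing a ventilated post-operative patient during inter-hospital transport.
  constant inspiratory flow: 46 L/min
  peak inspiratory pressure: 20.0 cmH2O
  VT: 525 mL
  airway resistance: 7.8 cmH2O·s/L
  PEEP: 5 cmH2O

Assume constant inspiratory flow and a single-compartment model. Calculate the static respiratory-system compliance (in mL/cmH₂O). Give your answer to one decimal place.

58.2

Flow: 46 L/min ÷ 60 = 0.7667 L/s.
Equation of motion (constant flow): PIP = Vt/C + R·V̇ + PEEP.
Vt/C = PIP − R·V̇ − PEEP = 20.0 − 7.8×0.7667 − 5 = 20.0 − 5.98 − 5 = 9.02 cmH2O.
C = Vt / 9.02 = 525 / 9.02 = 58.204 mL/cmH2O.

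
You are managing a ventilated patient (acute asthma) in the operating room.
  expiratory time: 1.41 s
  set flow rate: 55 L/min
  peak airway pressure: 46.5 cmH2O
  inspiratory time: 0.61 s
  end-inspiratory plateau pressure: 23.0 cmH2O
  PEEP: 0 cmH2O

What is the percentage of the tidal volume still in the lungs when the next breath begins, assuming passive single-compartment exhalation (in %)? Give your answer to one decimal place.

Flow: 55 L/min ÷ 60 = 0.9167 L/s.
Vt = flow × Ti = 0.9167 L/s × 0.61 s × 1000 mL/L = 559.19 mL.
R = (PIP − Pplat)/V̇ = (46.5 − 23.0) / 0.9167 = 23.5/0.9167 = 25.635 cmH2O·s/L.
C = Vt/(Pplat − PEEP) = 559.19 / (23.0 − 0) = 559.19/23.0 = 24.313 mL/cmH2O.
τ = R × C = 25.635 × 0.02431 L/cmH2O = 0.6232 s.
Fraction remaining at end-expiration = e^(−Te/τ) = e^(−1.41/0.6232) = 0.1041 → 10.41%.

10.4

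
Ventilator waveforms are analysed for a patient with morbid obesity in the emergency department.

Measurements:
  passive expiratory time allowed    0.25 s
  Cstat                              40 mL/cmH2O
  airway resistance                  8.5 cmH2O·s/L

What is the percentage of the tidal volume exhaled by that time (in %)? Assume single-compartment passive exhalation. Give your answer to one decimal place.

52.1

τ = R × C = 8.5 × 40 mL/cmH2O = 8.5 × 0.040 L/cmH2O = 0.34 s.
Passive exhalation: V(t)/V₀ = e^(−t/τ) = e^(−0.25/0.34) = 0.4794.
Fraction exhaled = 1 − 0.4794 = 0.5206 → 52.06%.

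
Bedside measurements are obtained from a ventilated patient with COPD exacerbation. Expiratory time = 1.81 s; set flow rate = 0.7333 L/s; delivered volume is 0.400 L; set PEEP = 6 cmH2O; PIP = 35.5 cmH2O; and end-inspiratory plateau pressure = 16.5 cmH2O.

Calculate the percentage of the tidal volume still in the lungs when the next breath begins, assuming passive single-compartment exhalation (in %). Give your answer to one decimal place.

16.0

R = (PIP − Pplat)/V̇ = (35.5 − 16.5) / 0.7333 = 19.0/0.7333 = 25.91 cmH2O·s/L.
C = Vt/(Pplat − PEEP) = 400.0 / (16.5 − 6) = 400.0/10.5 = 38.095 mL/cmH2O.
τ = R × C = 25.91 × 0.0381 L/cmH2O = 0.9872 s.
Fraction remaining at end-expiration = e^(−Te/τ) = e^(−1.81/0.9872) = 0.1599 → 15.99%.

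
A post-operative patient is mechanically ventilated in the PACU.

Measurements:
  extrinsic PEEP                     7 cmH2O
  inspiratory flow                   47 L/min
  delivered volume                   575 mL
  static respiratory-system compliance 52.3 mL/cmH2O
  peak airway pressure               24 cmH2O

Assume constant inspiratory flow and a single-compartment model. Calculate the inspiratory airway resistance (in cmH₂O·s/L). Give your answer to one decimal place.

7.7

Flow: 47 L/min ÷ 60 = 0.7833 L/s.
Equation of motion (constant flow): PIP = Vt/C + R·V̇ + PEEP.
R·V̇ = PIP − Vt/C − PEEP = 24 − 575/52.3 − 7 = 24 − 10.994 − 7 = 6.006 cmH2O.
R = 6.006 / 0.7833 = 7.668 cmH2O·s/L.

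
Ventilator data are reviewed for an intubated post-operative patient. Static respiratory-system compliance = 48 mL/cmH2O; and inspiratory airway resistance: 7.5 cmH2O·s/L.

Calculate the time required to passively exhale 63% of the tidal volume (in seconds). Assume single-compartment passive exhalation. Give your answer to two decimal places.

τ = R × C = 7.5 × 48 mL/cmH2O = 7.5 × 0.048 L/cmH2O = 0.36 s.
Exhaled fraction f = 1 − e^(−t/τ) → t = −τ·ln(1 − f) = −0.36·ln(0.37) = 0.3579 s.

0.36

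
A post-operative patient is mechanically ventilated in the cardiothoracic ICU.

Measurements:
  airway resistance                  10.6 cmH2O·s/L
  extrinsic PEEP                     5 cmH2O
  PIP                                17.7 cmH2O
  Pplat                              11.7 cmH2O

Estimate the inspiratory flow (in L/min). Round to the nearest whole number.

flow = (PIP − Pplat) / Raw = (17.7 − 11.7) / 10.6 = 0.566 L/s × 60 = 33.96 L/min.

34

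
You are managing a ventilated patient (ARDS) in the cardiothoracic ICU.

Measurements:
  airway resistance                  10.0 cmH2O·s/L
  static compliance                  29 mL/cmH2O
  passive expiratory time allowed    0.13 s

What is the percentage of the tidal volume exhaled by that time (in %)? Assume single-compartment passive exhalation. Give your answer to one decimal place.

τ = R × C = 10.0 × 29 mL/cmH2O = 10.0 × 0.029 L/cmH2O = 0.29 s.
Passive exhalation: V(t)/V₀ = e^(−t/τ) = e^(−0.13/0.29) = 0.6387.
Fraction exhaled = 1 − 0.6387 = 0.3613 → 36.13%.

36.1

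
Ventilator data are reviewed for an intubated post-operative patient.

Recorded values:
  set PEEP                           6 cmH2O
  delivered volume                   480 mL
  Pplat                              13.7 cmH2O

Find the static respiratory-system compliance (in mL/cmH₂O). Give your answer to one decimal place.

62.3

Cstat = Vt / (Pplat − PEEP) = 480 / (13.7 − 6) = 480 / 7.7 = 62.338 mL/cmH2O.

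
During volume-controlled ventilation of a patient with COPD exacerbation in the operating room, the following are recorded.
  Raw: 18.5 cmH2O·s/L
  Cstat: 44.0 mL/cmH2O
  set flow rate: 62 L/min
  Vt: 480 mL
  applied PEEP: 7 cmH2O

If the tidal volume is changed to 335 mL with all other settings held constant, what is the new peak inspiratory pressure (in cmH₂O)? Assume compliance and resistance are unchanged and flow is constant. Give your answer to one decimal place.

Flow: 62 L/min ÷ 60 = 1.0333 L/s.
PIP = Vt/C + R·V̇ + PEEP (constant-flow equation of motion).
Only the elastic term changes: ΔPIP = ΔVt / C = (335 − 480) / 44.0 = -3.295 cmH2O.
Original PIP = 480/44.0 + 18.5×1.0333 + 7 = 37.025 cmH2O; new PIP = 37.025 + (-3.295) = 33.73 cmH2O.

33.7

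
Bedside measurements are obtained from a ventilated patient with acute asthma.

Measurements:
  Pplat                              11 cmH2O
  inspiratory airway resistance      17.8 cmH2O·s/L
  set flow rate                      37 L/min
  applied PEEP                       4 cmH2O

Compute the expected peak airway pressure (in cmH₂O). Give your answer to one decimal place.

22.0

Flow: 37 L/min ÷ 60 = 0.6167 L/s.
PIP = Pplat + Raw × flow = 11 + 17.8 × 0.6167 = 11 + 10.977 = 21.977 cmH2O.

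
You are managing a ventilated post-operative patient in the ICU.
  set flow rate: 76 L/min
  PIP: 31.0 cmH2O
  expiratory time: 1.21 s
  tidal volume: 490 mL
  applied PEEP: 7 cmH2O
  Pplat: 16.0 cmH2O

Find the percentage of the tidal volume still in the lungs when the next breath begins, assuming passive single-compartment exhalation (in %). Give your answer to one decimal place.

Flow: 76 L/min ÷ 60 = 1.2667 L/s.
R = (PIP − Pplat)/V̇ = (31.0 − 16.0) / 1.2667 = 15.0/1.2667 = 11.842 cmH2O·s/L.
C = Vt/(Pplat − PEEP) = 490.0 / (16.0 − 7) = 490.0/9.0 = 54.444 mL/cmH2O.
τ = R × C = 11.842 × 0.05444 L/cmH2O = 0.6447 s.
Fraction remaining at end-expiration = e^(−Te/τ) = e^(−1.21/0.6447) = 0.1531 → 15.31%.

15.3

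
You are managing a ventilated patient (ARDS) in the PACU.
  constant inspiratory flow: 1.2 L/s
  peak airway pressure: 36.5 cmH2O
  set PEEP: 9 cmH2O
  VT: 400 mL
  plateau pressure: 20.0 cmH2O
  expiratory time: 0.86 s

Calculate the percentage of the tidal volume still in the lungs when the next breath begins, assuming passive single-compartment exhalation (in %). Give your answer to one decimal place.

17.9

R = (PIP − Pplat)/V̇ = (36.5 − 20.0) / 1.2 = 16.5/1.2 = 13.75 cmH2O·s/L.
C = Vt/(Pplat − PEEP) = 400.0 / (20.0 − 9) = 400.0/11.0 = 36.364 mL/cmH2O.
τ = R × C = 13.75 × 0.03636 L/cmH2O = 0.5 s.
Fraction remaining at end-expiration = e^(−Te/τ) = e^(−0.86/0.5) = 0.1791 → 17.91%.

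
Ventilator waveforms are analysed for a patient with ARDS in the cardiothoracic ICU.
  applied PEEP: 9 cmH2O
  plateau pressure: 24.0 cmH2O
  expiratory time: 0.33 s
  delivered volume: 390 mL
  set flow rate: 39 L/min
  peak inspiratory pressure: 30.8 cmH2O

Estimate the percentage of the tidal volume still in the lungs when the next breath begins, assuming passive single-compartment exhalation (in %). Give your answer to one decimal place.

Flow: 39 L/min ÷ 60 = 0.65 L/s.
R = (PIP − Pplat)/V̇ = (30.8 − 24.0) / 0.65 = 6.8/0.65 = 10.462 cmH2O·s/L.
C = Vt/(Pplat − PEEP) = 390.0 / (24.0 − 9) = 390.0/15.0 = 26.0 mL/cmH2O.
τ = R × C = 10.462 × 0.026 L/cmH2O = 0.272 s.
Fraction remaining at end-expiration = e^(−Te/τ) = e^(−0.33/0.272) = 0.2972 → 29.72%.

29.7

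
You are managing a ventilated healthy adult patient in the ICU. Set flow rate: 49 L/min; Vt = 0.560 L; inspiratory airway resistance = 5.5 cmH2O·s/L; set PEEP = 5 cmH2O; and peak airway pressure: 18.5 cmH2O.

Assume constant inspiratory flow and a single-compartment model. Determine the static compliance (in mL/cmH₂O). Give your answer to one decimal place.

62.2

Flow: 49 L/min ÷ 60 = 0.8167 L/s.
Equation of motion (constant flow): PIP = Vt/C + R·V̇ + PEEP.
Vt/C = PIP − R·V̇ − PEEP = 18.5 − 5.5×0.8167 − 5 = 18.5 − 4.492 − 5 = 9.008 cmH2O.
C = Vt / 9.008 = 560 / 9.008 = 62.167 mL/cmH2O.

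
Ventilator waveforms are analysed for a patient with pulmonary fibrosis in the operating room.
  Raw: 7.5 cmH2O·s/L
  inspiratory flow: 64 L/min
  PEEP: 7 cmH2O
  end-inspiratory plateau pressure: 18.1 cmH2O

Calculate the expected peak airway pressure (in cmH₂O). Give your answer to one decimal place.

Flow: 64 L/min ÷ 60 = 1.0667 L/s.
PIP = Pplat + Raw × flow = 18.1 + 7.5 × 1.0667 = 18.1 + 8.0 = 26.1 cmH2O.

26.1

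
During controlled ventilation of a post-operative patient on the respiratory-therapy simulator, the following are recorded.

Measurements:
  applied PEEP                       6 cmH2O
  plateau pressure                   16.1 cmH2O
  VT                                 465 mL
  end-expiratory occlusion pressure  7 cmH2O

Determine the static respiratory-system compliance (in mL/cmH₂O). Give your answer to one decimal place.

End-expiratory occlusion gives total PEEP = 7 cmH2O (intrinsic PEEP = 7 − 6 = 1). Use total PEEP for the elastic gradient.
Cstat = Vt / (Pplat − PEEPtotal) = 465 / (16.1 − 7) = 465 / 9.1 = 51.099 mL/cmH2O.

51.1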